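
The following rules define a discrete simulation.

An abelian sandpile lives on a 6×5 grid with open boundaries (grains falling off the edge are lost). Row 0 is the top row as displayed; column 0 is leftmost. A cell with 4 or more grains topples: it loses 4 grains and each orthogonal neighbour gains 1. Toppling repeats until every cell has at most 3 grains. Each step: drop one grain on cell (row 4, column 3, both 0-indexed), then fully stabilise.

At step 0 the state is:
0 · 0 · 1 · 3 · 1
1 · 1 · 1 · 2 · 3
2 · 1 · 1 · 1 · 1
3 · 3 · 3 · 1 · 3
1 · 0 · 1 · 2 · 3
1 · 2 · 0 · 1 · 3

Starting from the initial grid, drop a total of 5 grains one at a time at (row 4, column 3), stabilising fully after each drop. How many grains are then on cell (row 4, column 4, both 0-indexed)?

3

t=0: 0 · 0 · 1 · 3 · 1
1 · 1 · 1 · 2 · 3
2 · 1 · 1 · 1 · 1
3 · 3 · 3 · 1 · 3
1 · 0 · 1 · 2 · 3
1 · 2 · 0 · 1 · 3
t=1: 0 · 0 · 1 · 3 · 1
1 · 1 · 1 · 2 · 3
2 · 1 · 1 · 1 · 1
3 · 3 · 3 · 1 · 3
1 · 0 · 1 · 3 · 3
1 · 2 · 0 · 1 · 3
t=2: 0 · 0 · 1 · 3 · 1
1 · 1 · 1 · 2 · 3
2 · 1 · 1 · 1 · 2
3 · 3 · 3 · 3 · 0
1 · 0 · 2 · 1 · 2
1 · 2 · 0 · 3 · 0
t=3: 0 · 0 · 1 · 3 · 1
1 · 1 · 1 · 2 · 3
2 · 1 · 1 · 1 · 2
3 · 3 · 3 · 3 · 0
1 · 0 · 2 · 2 · 2
1 · 2 · 0 · 3 · 0
t=4: 0 · 0 · 1 · 3 · 1
1 · 1 · 1 · 2 · 3
2 · 1 · 1 · 1 · 2
3 · 3 · 3 · 3 · 0
1 · 0 · 2 · 3 · 2
1 · 2 · 0 · 3 · 0
t=5: 0 · 0 · 1 · 3 · 1
1 · 1 · 1 · 2 · 3
3 · 2 · 2 · 2 · 2
0 · 1 · 2 · 1 · 1
2 · 2 · 0 · 3 · 3
1 · 2 · 2 · 0 · 1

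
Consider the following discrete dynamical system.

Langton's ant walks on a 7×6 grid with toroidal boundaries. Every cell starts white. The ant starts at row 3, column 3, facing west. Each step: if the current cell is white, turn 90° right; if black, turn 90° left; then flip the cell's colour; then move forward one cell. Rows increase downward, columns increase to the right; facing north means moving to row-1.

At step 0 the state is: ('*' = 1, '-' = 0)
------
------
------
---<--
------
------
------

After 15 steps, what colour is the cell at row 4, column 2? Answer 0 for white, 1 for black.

gen 0: ------
------
------
---<--
------
------
------
gen 1: ------
------
---^--
---*--
------
------
------
gen 2: ------
------
---*>-
---*--
------
------
------
gen 3: ------
------
---**-
---*v-
------
------
------
gen 4: ------
------
---**-
---<*-
------
------
------
gen 5: ------
------
---**-
----*-
---v--
------
------
gen 6: ------
------
---**-
----*-
--<*--
------
------
gen 7: ------
------
---**-
--^-*-
--**--
------
------
gen 8: ------
------
---**-
--*>*-
--**--
------
------
gen 9: ------
------
---**-
--***-
--*v--
------
------
gen 10: ------
------
---**-
--***-
--*->-
------
------
gen 11: ------
------
---**-
--***-
--*-*-
----v-
------
gen 12: ------
------
---**-
--***-
--*-*-
---<*-
------
gen 13: ------
------
---**-
--***-
--*^*-
---**-
------
gen 14: ------
------
---**-
--***-
--**>-
---**-
------
gen 15: ------
------
---**-
--**^-
--**--
---**-
------

1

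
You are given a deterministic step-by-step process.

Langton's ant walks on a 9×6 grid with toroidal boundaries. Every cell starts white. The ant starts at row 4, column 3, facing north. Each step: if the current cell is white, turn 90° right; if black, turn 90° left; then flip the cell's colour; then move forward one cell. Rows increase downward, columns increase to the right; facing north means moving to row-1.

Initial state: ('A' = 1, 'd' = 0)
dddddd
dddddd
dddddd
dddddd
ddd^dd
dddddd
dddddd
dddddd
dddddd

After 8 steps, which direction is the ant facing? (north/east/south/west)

step 0: dddddd
dddddd
dddddd
dddddd
ddd^dd
dddddd
dddddd
dddddd
dddddd
step 1: dddddd
dddddd
dddddd
dddddd
dddA>d
dddddd
dddddd
dddddd
dddddd
step 2: dddddd
dddddd
dddddd
dddddd
dddAAd
ddddvd
dddddd
dddddd
dddddd
step 3: dddddd
dddddd
dddddd
dddddd
dddAAd
ddd<Ad
dddddd
dddddd
dddddd
step 4: dddddd
dddddd
dddddd
dddddd
ddd^Ad
dddAAd
dddddd
dddddd
dddddd
step 5: dddddd
dddddd
dddddd
dddddd
dd<dAd
dddAAd
dddddd
dddddd
dddddd
step 6: dddddd
dddddd
dddddd
dd^ddd
ddAdAd
dddAAd
dddddd
dddddd
dddddd
step 7: dddddd
dddddd
dddddd
ddA>dd
ddAdAd
dddAAd
dddddd
dddddd
dddddd
step 8: dddddd
dddddd
dddddd
ddAAdd
ddAvAd
dddAAd
dddddd
dddddd
dddddd

south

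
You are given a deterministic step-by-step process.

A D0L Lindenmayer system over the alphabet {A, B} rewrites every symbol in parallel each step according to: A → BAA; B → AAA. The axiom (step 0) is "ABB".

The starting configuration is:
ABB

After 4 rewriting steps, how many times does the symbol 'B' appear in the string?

t=0: ABB
t=1: BAAAAAAAA
t=2: AAABAABAABAABAABAABAABAABAA
t=3: BAABAABAAAAABAABAAAAABAABAAAAABAABAAAAABAABAAAAABAABAAAAABAABAAAAABAABAAAAABAABAA
t=4: AAABAABAAAAABAABAAAAABAABAABAABAABAAAAABAABAAAAABAABAABAAB…ABAABAABAABAAAAABAABAAAAABAABAABAABAABAAAAABAABAAAAABAABAA  (len 243)

62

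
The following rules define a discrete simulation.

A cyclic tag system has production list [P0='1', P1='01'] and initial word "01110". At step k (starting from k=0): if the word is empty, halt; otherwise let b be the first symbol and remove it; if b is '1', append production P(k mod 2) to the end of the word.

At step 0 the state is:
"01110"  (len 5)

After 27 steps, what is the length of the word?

4

0) "01110"  (len 5)
1) "1110"  (len 4)
2) "11001"  (len 5)
3) "10011"  (len 5)
4) "001101"  (len 6)
5) "01101"  (len 5)
6) "1101"  (len 4)
7) "1011"  (len 4)
8) "01101"  (len 5)
9) "1101"  (len 4)
10) "10101"  (len 5)
11) "01011"  (len 5)
12) "1011"  (len 4)
13) "0111"  (len 4)
14) "111"  (len 3)
15) "111"  (len 3)
16) "1101"  (len 4)
17) "1011"  (len 4)
18) "01101"  (len 5)
19) "1101"  (len 4)
20) "10101"  (len 5)
21) "01011"  (len 5)
22) "1011"  (len 4)
23) "0111"  (len 4)
24) "111"  (len 3)
25) "111"  (len 3)
26) "1101"  (len 4)
27) "1011"  (len 4)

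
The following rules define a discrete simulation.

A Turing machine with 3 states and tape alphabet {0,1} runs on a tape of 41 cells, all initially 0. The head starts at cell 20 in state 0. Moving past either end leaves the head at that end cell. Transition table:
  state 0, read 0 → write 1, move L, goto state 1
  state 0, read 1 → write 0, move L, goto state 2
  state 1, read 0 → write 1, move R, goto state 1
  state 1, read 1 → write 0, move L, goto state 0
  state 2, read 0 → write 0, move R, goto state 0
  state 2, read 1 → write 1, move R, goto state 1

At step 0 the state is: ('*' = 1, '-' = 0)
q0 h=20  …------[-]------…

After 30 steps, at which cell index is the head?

0) q0 h=20  …------[-]------…
1) q1 h=19  …------[-]*-----…
2) q1 h=20  …-----*[*]------…
3) q0 h=19  …------[*]------…
4) q2 h=18  …------[-]------…
5) q0 h=19  …------[-]------…
6) q1 h=18  …------[-]*-----…
7) q1 h=19  …-----*[*]------…
8) q0 h=18  …------[*]------…
9) q2 h=17  …------[-]------…
10) q0 h=18  …------[-]------…
11) q1 h=17  …------[-]*-----…
12) q1 h=18  …-----*[*]------…
13) q0 h=17  …------[*]------…
14) q2 h=16  …------[-]------…
15) q0 h=17  …------[-]------…
16) q1 h=16  …------[-]*-----…
17) q1 h=17  …-----*[*]------…
18) q0 h=16  …------[*]------…
19) q2 h=15  …------[-]------…
20) q0 h=16  …------[-]------…
21) q1 h=15  …------[-]*-----…
22) q1 h=16  …-----*[*]------…
23) q0 h=15  …------[*]------…
24) q2 h=14  …------[-]------…
25) q0 h=15  …------[-]------…
26) q1 h=14  …------[-]*-----…
27) q1 h=15  …-----*[*]------…
28) q0 h=14  …------[*]------…
29) q2 h=13  …------[-]------…
30) q0 h=14  …------[-]------…

14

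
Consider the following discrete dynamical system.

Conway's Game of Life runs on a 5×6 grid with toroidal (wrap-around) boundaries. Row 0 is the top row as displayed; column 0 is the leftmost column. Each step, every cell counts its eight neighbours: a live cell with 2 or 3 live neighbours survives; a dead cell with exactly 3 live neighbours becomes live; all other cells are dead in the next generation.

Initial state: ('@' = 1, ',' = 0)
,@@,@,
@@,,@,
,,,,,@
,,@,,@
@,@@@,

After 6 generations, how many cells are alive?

step 0: ,@@,@,
@@,,@,
,,,,,@
,,@,,@
@,@@@,
step 1: ,,,,@,
@@@@@,
,@,,@@
@@@,,@
@,,,@,
step 2: @,@,@,
@@@,,,
,,,,,,
,,@@,,
@,,@@,
step 3: @,@,@,
@,@@,@
,,,@,,
,,@@@,
,,,,@,
step 4: @,@,@,
@,@,,@
,@,,,@
,,@,@,
,@@,@,
step 5: @,@,@,
,,@@@,
,@@@@@
@,@,@@
,,@,@,
step 6: ,,@,@,
@,,,,,
,,,,,,
@,,,,,
@,@,@,

7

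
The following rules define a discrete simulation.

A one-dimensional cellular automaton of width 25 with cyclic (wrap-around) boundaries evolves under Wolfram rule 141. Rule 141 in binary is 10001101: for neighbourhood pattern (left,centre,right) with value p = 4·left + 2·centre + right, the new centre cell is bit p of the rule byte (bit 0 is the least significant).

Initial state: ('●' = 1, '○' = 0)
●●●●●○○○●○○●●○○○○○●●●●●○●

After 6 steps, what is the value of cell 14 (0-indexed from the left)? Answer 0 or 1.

1

t=0: ●●●●●○○○●○○●●○○○○○●●●●●○●
t=1: ●●●●○○●○●○○●○○●●●○●●●●○○●
t=2: ●●●○○○●○●○○●○○●●○○●●●○○○●
t=3: ●●○○●○●○●○○●○○●○○○●●○○●○●
t=4: ●○○○●○●○●○○●○○●○●○●○○○●○●
t=5: ○○●○●○●○●○○●○○●○●○●○●○●○●
t=6: ○○●○●○●○●○○●○○●○●○●○●○●○●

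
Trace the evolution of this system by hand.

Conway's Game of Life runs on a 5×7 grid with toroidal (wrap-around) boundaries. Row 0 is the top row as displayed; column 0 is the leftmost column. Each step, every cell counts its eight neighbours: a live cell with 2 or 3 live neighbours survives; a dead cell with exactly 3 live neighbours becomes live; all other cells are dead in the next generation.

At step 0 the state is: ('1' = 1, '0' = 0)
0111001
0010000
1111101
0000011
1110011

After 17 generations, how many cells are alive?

[0] 0111001
0010000
1111101
0000011
1110011
[1] 0001011
0000111
1111101
0000000
0001100
[2] 0001001
0100000
1111101
1100010
0001110
[3] 0011010
0100111
0001111
0000000
1011010
[4] 1000000
1000000
1001001
0010000
0111001
[5] 1010001
1100000
1100001
0000001
1111000
[6] 0001001
0010000
0100001
0000001
0011000
[7] 0001000
1010000
1000000
1010000
0011000
[8] 0101000
0100000
1000001
0011000
0111000
[9] 1101000
0110000
1110000
1001000
0100100
[10] 1001000
0001000
1001000
1001000
0101100
[11] 0001000
0011100
0011100
1101000
1101100
[12] 0100000
0000000
0000000
1000000
1101100
[13] 1110000
0000000
0000000
1100000
1110000
[14] 1010000
0100000
0000000
1010000
0000001
[15] 1100000
0100000
0100000
0000000
1000001
[16] 0100001
0110000
0000000
1000000
1100001
[17] 0000001
1110000
0100000
1100001
0100001

10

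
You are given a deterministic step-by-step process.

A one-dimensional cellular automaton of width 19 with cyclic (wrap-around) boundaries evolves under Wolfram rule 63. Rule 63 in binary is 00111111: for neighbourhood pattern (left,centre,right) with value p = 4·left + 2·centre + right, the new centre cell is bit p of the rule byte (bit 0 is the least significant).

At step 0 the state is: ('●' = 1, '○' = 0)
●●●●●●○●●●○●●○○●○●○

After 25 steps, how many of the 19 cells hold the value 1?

11

[0] ●●●●●●○●●●○●●○○●○●○
[1] ●○○○○○●●○○●●○●●●●●●
[2] ○●●●●●●○●●●○●●○○○○○
[3] ●●○○○○○●●○○●●○●●●●●
[4] ○○●●●●●●○●●●○●●○○○○
[5] ●●●○○○○○●●○○●●○●●●●
[6] ○○○●●●●●●○●●●○●●○○○
[7] ●●●●○○○○○●●○○●●○●●●
[8] ○○○○●●●●●●○●●●○●●○○
[9] ●●●●●○○○○○●●○○●●○●●
[10] ○○○○○●●●●●●○●●●○●●○
[11] ●●●●●●○○○○○●●○○●●○●
[12] ○○○○○○●●●●●●○●●●○●●
[13] ●●●●●●●○○○○○●●○○●●○
[14] ●○○○○○○●●●●●●○●●●○●
[15] ○●●●●●●●○○○○○●●○○●●
[16] ●●○○○○○○●●●●●●○●●●○
[17] ●○●●●●●●●○○○○○●●○○●
[18] ○●●○○○○○○●●●●●●○●●●
[19] ●●○●●●●●●●○○○○○●●○○
[20] ●○●●○○○○○○●●●●●●○●●
[21] ○●●○●●●●●●●○○○○○●●○
[22] ●●○●●○○○○○○●●●●●●○●
[23] ○○●●○●●●●●●●○○○○○●●
[24] ●●●○●●○○○○○○●●●●●●○
[25] ●○○●●○●●●●●●●○○○○○●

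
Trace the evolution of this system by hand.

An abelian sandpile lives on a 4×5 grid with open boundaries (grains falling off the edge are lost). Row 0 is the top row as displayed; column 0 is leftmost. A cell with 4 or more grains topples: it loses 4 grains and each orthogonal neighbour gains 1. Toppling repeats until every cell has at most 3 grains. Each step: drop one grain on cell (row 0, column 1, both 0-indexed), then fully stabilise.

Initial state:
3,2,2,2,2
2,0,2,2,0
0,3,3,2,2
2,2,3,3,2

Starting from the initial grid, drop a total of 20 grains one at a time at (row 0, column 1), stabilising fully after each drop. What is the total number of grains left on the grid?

40

k=0  3,2,2,2,2
2,0,2,2,0
0,3,3,2,2
2,2,3,3,2
k=1  3,3,2,2,2
2,0,2,2,0
0,3,3,2,2
2,2,3,3,2
k=2  0,1,3,2,2
3,1,2,2,0
0,3,3,2,2
2,2,3,3,2
k=3  0,2,3,2,2
3,1,2,2,0
0,3,3,2,2
2,2,3,3,2
k=4  0,3,3,2,2
3,1,2,2,0
0,3,3,2,2
2,2,3,3,2
k=5  1,1,0,3,2
3,2,3,2,0
0,3,3,2,2
2,2,3,3,2
k=6  1,2,0,3,2
3,2,3,2,0
0,3,3,2,2
2,2,3,3,2
k=7  1,3,0,3,2
3,2,3,2,0
0,3,3,2,2
2,2,3,3,2
k=8  2,0,1,3,2
3,3,3,2,0
0,3,3,2,2
2,2,3,3,2
k=9  2,1,1,3,2
3,3,3,2,0
0,3,3,2,2
2,2,3,3,2
k=10  2,2,1,3,2
3,3,3,2,0
0,3,3,2,2
2,2,3,3,2
k=11  2,3,1,3,2
3,3,3,2,0
0,3,3,2,2
2,2,3,3,2
k=12  0,3,0,1,3
1,3,3,1,1
2,2,3,1,3
3,0,2,1,3
k=13  1,1,2,1,3
2,2,1,2,1
3,0,1,2,3
3,1,3,1,3
k=14  1,2,2,1,3
2,2,1,2,1
3,0,1,2,3
3,1,3,1,3
k=15  1,3,2,1,3
2,2,1,2,1
3,0,1,2,3
3,1,3,1,3
k=16  2,0,3,1,3
2,3,1,2,1
3,0,1,2,3
3,1,3,1,3
k=17  2,1,3,1,3
2,3,1,2,1
3,0,1,2,3
3,1,3,1,3
k=18  2,2,3,1,3
2,3,1,2,1
3,0,1,2,3
3,1,3,1,3
k=19  2,3,3,1,3
2,3,1,2,1
3,0,1,2,3
3,1,3,1,3
k=20  3,2,0,2,3
3,0,3,2,1
3,1,1,2,3
3,1,3,1,3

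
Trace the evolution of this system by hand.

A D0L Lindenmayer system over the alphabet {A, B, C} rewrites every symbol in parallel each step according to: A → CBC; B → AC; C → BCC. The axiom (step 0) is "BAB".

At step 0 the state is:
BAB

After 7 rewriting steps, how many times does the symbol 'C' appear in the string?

1912

t=0: BAB
t=1: ACCBCAC
t=2: CBCBCCBCCACBCCCBCBCC
t=3: BCCACBCCACBCCBCCACBCCBCCCBCBCCACBCCBCCBCCACBCCACBCCBCC
t=4: ACBCCBCCCBCBCCACBCCBCCCBCBCCACBCCBCCACBCCBCCCBCBCCACBCCBCC…BCCBCCACBCCBCCACBCCBCCCBCBCCACBCCBCCCBCBCCACBCCBCCACBCCBCC  (len 148)
t=5: CBCBCCACBCCBCCACBCCBCCBCCACBCCACBCCBCCCBCBCCACBCCBCCACBCCB…CACBCCACBCCBCCCBCBCCACBCCBCCACBCCBCCCBCBCCACBCCBCCACBCCBCC  (len 404)
t=6: BCCACBCCACBCCBCCCBCBCCACBCCBCCACBCCBCCCBCBCCACBCCBCCACBCCB…CACBCCACBCCBCCCBCBCCACBCCBCCACBCCBCCCBCBCCACBCCBCCACBCCBCC  (len 1104)
t=7: ACBCCBCCCBCBCCACBCCBCCCBCBCCACBCCBCCACBCCBCCBCCACBCCACBCCB…CACBCCACBCCBCCCBCBCCACBCCBCCACBCCBCCCBCBCCACBCCBCCACBCCBCC  (len 3016)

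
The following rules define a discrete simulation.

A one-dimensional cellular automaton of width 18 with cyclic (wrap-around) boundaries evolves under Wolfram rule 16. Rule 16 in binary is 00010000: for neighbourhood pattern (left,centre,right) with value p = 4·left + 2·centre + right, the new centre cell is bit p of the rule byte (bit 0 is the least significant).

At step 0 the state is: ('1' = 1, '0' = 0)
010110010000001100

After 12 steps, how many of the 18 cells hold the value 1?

k=0  010110010000001100
k=1  000001001000000010
k=2  000000100100000001
k=3  100000010010000000
k=4  010000001001000000
k=5  001000000100100000
k=6  000100000010010000
k=7  000010000001001000
k=8  000001000000100100
k=9  000000100000010010
k=10  000000010000001001
k=11  100000001000000100
k=12  010000000100000010

3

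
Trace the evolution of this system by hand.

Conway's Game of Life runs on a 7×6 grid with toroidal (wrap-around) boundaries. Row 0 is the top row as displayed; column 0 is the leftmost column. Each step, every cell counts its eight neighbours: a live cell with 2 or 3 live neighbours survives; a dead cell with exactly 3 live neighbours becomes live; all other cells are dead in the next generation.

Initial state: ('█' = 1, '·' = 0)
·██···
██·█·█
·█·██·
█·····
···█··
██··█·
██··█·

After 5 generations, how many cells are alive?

4

0) ·██···
██·█·█
·█·██·
█·····
···█··
██··█·
██··█·
1) ···██·
···█·█
·█·██·
··███·
██···█
█████·
···█··
2) ··██··
·····█
·····█
······
······
···██·
·█···█
3) █·█·█·
····█·
······
······
······
····█·
······
4) ···█·█
···█·█
······
······
······
······
···█·█
5) █·██·█
······
······
······
······
······
······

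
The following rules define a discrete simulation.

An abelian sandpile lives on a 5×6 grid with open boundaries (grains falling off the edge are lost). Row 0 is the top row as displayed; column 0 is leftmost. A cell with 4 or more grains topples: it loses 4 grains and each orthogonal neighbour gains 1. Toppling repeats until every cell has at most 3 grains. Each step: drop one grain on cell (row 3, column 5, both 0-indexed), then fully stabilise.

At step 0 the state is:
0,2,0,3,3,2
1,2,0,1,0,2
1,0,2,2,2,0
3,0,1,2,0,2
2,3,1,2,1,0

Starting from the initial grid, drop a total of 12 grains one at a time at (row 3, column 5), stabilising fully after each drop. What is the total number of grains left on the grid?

[0] 0,2,0,3,3,2
1,2,0,1,0,2
1,0,2,2,2,0
3,0,1,2,0,2
2,3,1,2,1,0
[1] 0,2,0,3,3,2
1,2,0,1,0,2
1,0,2,2,2,0
3,0,1,2,0,3
2,3,1,2,1,0
[2] 0,2,0,3,3,2
1,2,0,1,0,2
1,0,2,2,2,1
3,0,1,2,1,0
2,3,1,2,1,1
[3] 0,2,0,3,3,2
1,2,0,1,0,2
1,0,2,2,2,1
3,0,1,2,1,1
2,3,1,2,1,1
[4] 0,2,0,3,3,2
1,2,0,1,0,2
1,0,2,2,2,1
3,0,1,2,1,2
2,3,1,2,1,1
[5] 0,2,0,3,3,2
1,2,0,1,0,2
1,0,2,2,2,1
3,0,1,2,1,3
2,3,1,2,1,1
[6] 0,2,0,3,3,2
1,2,0,1,0,2
1,0,2,2,2,2
3,0,1,2,2,0
2,3,1,2,1,2
[7] 0,2,0,3,3,2
1,2,0,1,0,2
1,0,2,2,2,2
3,0,1,2,2,1
2,3,1,2,1,2
[8] 0,2,0,3,3,2
1,2,0,1,0,2
1,0,2,2,2,2
3,0,1,2,2,2
2,3,1,2,1,2
[9] 0,2,0,3,3,2
1,2,0,1,0,2
1,0,2,2,2,2
3,0,1,2,2,3
2,3,1,2,1,2
[10] 0,2,0,3,3,2
1,2,0,1,0,2
1,0,2,2,2,3
3,0,1,2,3,0
2,3,1,2,1,3
[11] 0,2,0,3,3,2
1,2,0,1,0,2
1,0,2,2,2,3
3,0,1,2,3,1
2,3,1,2,1,3
[12] 0,2,0,3,3,2
1,2,0,1,0,2
1,0,2,2,2,3
3,0,1,2,3,2
2,3,1,2,1,3

49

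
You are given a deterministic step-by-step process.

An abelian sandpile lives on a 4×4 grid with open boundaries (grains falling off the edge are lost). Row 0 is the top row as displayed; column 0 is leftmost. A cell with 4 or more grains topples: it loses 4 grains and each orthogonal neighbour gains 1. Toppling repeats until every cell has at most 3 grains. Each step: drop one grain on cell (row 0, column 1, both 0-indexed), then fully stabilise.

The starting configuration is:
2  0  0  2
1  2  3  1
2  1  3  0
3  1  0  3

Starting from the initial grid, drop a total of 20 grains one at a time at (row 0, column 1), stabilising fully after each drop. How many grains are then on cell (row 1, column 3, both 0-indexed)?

[0] 2  0  0  2
1  2  3  1
2  1  3  0
3  1  0  3
[1] 2  1  0  2
1  2  3  1
2  1  3  0
3  1  0  3
[2] 2  2  0  2
1  2  3  1
2  1  3  0
3  1  0  3
[3] 2  3  0  2
1  2  3  1
2  1  3  0
3  1  0  3
[4] 3  0  1  2
1  3  3  1
2  1  3  0
3  1  0  3
[5] 3  1  1  2
1  3  3  1
2  1  3  0
3  1  0  3
[6] 3  2  1  2
1  3  3  1
2  1  3  0
3  1  0  3
[7] 3  3  1  2
1  3  3  1
2  1  3  0
3  1  0  3
[8] 0  2  3  2
3  1  1  2
2  3  0  1
3  1  1  3
[9] 0  3  3  2
3  1  1  2
2  3  0  1
3  1  1  3
[10] 1  1  0  3
3  2  2  2
2  3  0  1
3  1  1  3
[11] 1  2  0  3
3  2  2  2
2  3  0  1
3  1  1  3
[12] 1  3  0  3
3  2  2  2
2  3  0  1
3  1  1  3
[13] 2  0  1  3
3  3  2  2
2  3  0  1
3  1  1  3
[14] 2  1  1  3
3  3  2  2
2  3  0  1
3  1  1  3
[15] 2  2  1  3
3  3  2  2
2  3  0  1
3  1  1  3
[16] 2  3  1  3
3  3  2  2
2  3  0  1
3  1  1  3
[17] 0  2  2  3
2  2  3  2
1  1  1  1
0  3  1  3
[18] 0  3  2  3
2  2  3  2
1  1  1  1
0  3  1  3
[19] 1  0  3  3
2  3  3  2
1  1  1  1
0  3  1  3
[20] 1  1  3  3
2  3  3  2
1  1  1  1
0  3  1  3

2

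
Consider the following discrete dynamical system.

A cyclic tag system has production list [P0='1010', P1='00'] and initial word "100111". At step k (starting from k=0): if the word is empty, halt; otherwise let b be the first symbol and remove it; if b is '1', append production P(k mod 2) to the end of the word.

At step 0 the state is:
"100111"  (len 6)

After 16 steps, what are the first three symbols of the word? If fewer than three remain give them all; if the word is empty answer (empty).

t=0: "100111"  (len 6)
t=1: "001111010"  (len 9)
t=2: "01111010"  (len 8)
t=3: "1111010"  (len 7)
t=4: "11101000"  (len 8)
t=5: "11010001010"  (len 11)
t=6: "101000101000"  (len 12)
t=7: "010001010001010"  (len 15)
t=8: "10001010001010"  (len 14)
t=9: "00010100010101010"  (len 17)
t=10: "0010100010101010"  (len 16)
t=11: "010100010101010"  (len 15)
t=12: "10100010101010"  (len 14)
t=13: "01000101010101010"  (len 17)
t=14: "1000101010101010"  (len 16)
t=15: "0001010101010101010"  (len 19)
t=16: "001010101010101010"  (len 18)

001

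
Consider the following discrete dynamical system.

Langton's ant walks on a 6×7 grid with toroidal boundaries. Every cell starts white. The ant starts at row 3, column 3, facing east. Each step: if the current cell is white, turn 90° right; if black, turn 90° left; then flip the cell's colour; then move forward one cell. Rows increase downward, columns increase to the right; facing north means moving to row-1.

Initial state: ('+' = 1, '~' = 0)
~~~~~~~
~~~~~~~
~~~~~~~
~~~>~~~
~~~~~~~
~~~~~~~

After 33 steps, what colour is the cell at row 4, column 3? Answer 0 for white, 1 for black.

[0] ~~~~~~~
~~~~~~~
~~~~~~~
~~~>~~~
~~~~~~~
~~~~~~~
[1] ~~~~~~~
~~~~~~~
~~~~~~~
~~~+~~~
~~~v~~~
~~~~~~~
[2] ~~~~~~~
~~~~~~~
~~~~~~~
~~~+~~~
~~<+~~~
~~~~~~~
[3] ~~~~~~~
~~~~~~~
~~~~~~~
~~^+~~~
~~++~~~
~~~~~~~
[4] ~~~~~~~
~~~~~~~
~~~~~~~
~~+>~~~
~~++~~~
~~~~~~~
[5] ~~~~~~~
~~~~~~~
~~~^~~~
~~+~~~~
~~++~~~
~~~~~~~
[6] ~~~~~~~
~~~~~~~
~~~+>~~
~~+~~~~
~~++~~~
~~~~~~~
[7] ~~~~~~~
~~~~~~~
~~~++~~
~~+~v~~
~~++~~~
~~~~~~~
[8] ~~~~~~~
~~~~~~~
~~~++~~
~~+<+~~
~~++~~~
~~~~~~~
[9] ~~~~~~~
~~~~~~~
~~~^+~~
~~+++~~
~~++~~~
~~~~~~~
[10] ~~~~~~~
~~~~~~~
~~<~+~~
~~+++~~
~~++~~~
~~~~~~~
[11] ~~~~~~~
~~^~~~~
~~+~+~~
~~+++~~
~~++~~~
~~~~~~~
[12] ~~~~~~~
~~+>~~~
~~+~+~~
~~+++~~
~~++~~~
~~~~~~~
[13] ~~~~~~~
~~++~~~
~~+v+~~
~~+++~~
~~++~~~
~~~~~~~
[14] ~~~~~~~
~~++~~~
~~<++~~
~~+++~~
~~++~~~
~~~~~~~
[15] ~~~~~~~
~~++~~~
~~~++~~
~~v++~~
~~++~~~
~~~~~~~
[16] ~~~~~~~
~~++~~~
~~~++~~
~~~>+~~
~~++~~~
~~~~~~~
[17] ~~~~~~~
~~++~~~
~~~^+~~
~~~~+~~
~~++~~~
~~~~~~~
[18] ~~~~~~~
~~++~~~
~~<~+~~
~~~~+~~
~~++~~~
~~~~~~~
[19] ~~~~~~~
~~^+~~~
~~+~+~~
~~~~+~~
~~++~~~
~~~~~~~
[20] ~~~~~~~
~<~+~~~
~~+~+~~
~~~~+~~
~~++~~~
~~~~~~~
[21] ~^~~~~~
~+~+~~~
~~+~+~~
~~~~+~~
~~++~~~
~~~~~~~
[22] ~+>~~~~
~+~+~~~
~~+~+~~
~~~~+~~
~~++~~~
~~~~~~~
[23] ~++~~~~
~+v+~~~
~~+~+~~
~~~~+~~
~~++~~~
~~~~~~~
[24] ~++~~~~
~<++~~~
~~+~+~~
~~~~+~~
~~++~~~
~~~~~~~
[25] ~++~~~~
~~++~~~
~v+~+~~
~~~~+~~
~~++~~~
~~~~~~~
[26] ~++~~~~
~~++~~~
<++~+~~
~~~~+~~
~~++~~~
~~~~~~~
[27] ~++~~~~
^~++~~~
+++~+~~
~~~~+~~
~~++~~~
~~~~~~~
[28] ~++~~~~
+>++~~~
+++~+~~
~~~~+~~
~~++~~~
~~~~~~~
[29] ~++~~~~
++++~~~
+v+~+~~
~~~~+~~
~~++~~~
~~~~~~~
[30] ~++~~~~
++++~~~
+~>~+~~
~~~~+~~
~~++~~~
~~~~~~~
[31] ~++~~~~
++^+~~~
+~~~+~~
~~~~+~~
~~++~~~
~~~~~~~
[32] ~++~~~~
+<~+~~~
+~~~+~~
~~~~+~~
~~++~~~
~~~~~~~
[33] ~++~~~~
+~~+~~~
+v~~+~~
~~~~+~~
~~++~~~
~~~~~~~

1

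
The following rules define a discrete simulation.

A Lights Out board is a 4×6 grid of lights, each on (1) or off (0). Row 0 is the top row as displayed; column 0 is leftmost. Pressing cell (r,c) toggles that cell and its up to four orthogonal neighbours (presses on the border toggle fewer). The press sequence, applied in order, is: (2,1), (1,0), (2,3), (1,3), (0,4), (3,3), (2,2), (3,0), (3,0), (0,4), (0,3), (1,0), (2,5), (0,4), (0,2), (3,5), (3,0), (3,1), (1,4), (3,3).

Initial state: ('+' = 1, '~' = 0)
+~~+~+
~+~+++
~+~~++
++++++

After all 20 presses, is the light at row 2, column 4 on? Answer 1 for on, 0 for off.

t=0: +~~+~+
~+~+++
~+~~++
++++++
t=1: +~~+~+
~~~+++
+~+~++
+~++++
t=2: ~~~+~+
++~+++
~~+~++
+~++++
t=3: ~~~+~+
++~~++
~~~+~+
+~+~++
t=4: ~~~~~+
++++~+
~~~~~+
+~+~++
t=5: ~~~++~
++++++
~~~~~+
+~+~++
t=6: ~~~++~
++++++
~~~+~+
+~~+~+
t=7: ~~~++~
++~+++
~++~~+
+~++~+
t=8: ~~~++~
++~+++
+++~~+
~+++~+
t=9: ~~~++~
++~+++
~++~~+
+~++~+
t=10: ~~~~~+
++~+~+
~++~~+
+~++~+
t=11: ~~++++
++~~~+
~++~~+
+~++~+
t=12: +~++++
~~~~~+
+++~~+
+~++~+
t=13: +~++++
~~~~~~
+++~+~
+~++~~
t=14: +~+~~~
~~~~+~
+++~+~
+~++~~
t=15: ++~+~~
~~+~+~
+++~+~
+~++~~
t=16: ++~+~~
~~+~+~
+++~++
+~++++
t=17: ++~+~~
~~+~+~
~++~++
~+++++
t=18: ++~+~~
~~+~+~
~~+~++
+~~+++
t=19: ++~++~
~~++~+
~~+~~+
+~~+++
t=20: ++~++~
~~++~+
~~++~+
+~+~~+

0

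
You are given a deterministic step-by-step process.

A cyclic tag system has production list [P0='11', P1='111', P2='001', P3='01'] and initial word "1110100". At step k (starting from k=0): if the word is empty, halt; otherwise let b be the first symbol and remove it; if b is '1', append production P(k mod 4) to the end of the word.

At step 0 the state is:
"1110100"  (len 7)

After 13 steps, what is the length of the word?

16

k=0  "1110100"  (len 7)
k=1  "11010011"  (len 8)
k=2  "1010011111"  (len 10)
k=3  "010011111001"  (len 12)
k=4  "10011111001"  (len 11)
k=5  "001111100111"  (len 12)
k=6  "01111100111"  (len 11)
k=7  "1111100111"  (len 10)
k=8  "11110011101"  (len 11)
k=9  "111001110111"  (len 12)
k=10  "11001110111111"  (len 14)
k=11  "1001110111111001"  (len 16)
k=12  "00111011111100101"  (len 17)
k=13  "0111011111100101"  (len 16)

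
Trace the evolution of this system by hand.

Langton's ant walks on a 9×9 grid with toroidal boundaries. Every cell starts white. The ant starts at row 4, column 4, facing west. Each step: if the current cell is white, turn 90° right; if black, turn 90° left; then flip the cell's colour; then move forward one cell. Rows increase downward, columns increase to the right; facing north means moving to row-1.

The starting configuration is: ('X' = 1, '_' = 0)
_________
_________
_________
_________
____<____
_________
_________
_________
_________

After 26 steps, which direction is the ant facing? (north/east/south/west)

k=0  _________
_________
_________
_________
____<____
_________
_________
_________
_________
k=1  _________
_________
_________
____^____
____X____
_________
_________
_________
_________
k=2  _________
_________
_________
____X>___
____X____
_________
_________
_________
_________
k=3  _________
_________
_________
____XX___
____Xv___
_________
_________
_________
_________
k=4  _________
_________
_________
____XX___
____<X___
_________
_________
_________
_________
k=5  _________
_________
_________
____XX___
_____X___
____v____
_________
_________
_________
k=6  _________
_________
_________
____XX___
_____X___
___<X____
_________
_________
_________
k=7  _________
_________
_________
____XX___
___^_X___
___XX____
_________
_________
_________
k=8  _________
_________
_________
____XX___
___X>X___
___XX____
_________
_________
_________
k=9  _________
_________
_________
____XX___
___XXX___
___Xv____
_________
_________
_________
k=10  _________
_________
_________
____XX___
___XXX___
___X_>___
_________
_________
_________
k=11  _________
_________
_________
____XX___
___XXX___
___X_X___
_____v___
_________
_________
k=12  _________
_________
_________
____XX___
___XXX___
___X_X___
____<X___
_________
_________
k=13  _________
_________
_________
____XX___
___XXX___
___X^X___
____XX___
_________
_________
k=14  _________
_________
_________
____XX___
___XXX___
___XX>___
____XX___
_________
_________
k=15  _________
_________
_________
____XX___
___XX^___
___XX____
____XX___
_________
_________
k=16  _________
_________
_________
____XX___
___X<____
___XX____
____XX___
_________
_________
k=17  _________
_________
_________
____XX___
___X_____
___Xv____
____XX___
_________
_________
k=18  _________
_________
_________
____XX___
___X_____
___X_>___
____XX___
_________
_________
k=19  _________
_________
_________
____XX___
___X_____
___X_X___
____Xv___
_________
_________
k=20  _________
_________
_________
____XX___
___X_____
___X_X___
____X_>__
_________
_________
k=21  _________
_________
_________
____XX___
___X_____
___X_X___
____X_X__
______v__
_________
k=22  _________
_________
_________
____XX___
___X_____
___X_X___
____X_X__
_____<X__
_________
k=23  _________
_________
_________
____XX___
___X_____
___X_X___
____X^X__
_____XX__
_________
k=24  _________
_________
_________
____XX___
___X_____
___X_X___
____XX>__
_____XX__
_________
k=25  _________
_________
_________
____XX___
___X_____
___X_X^__
____XX___
_____XX__
_________
k=26  _________
_________
_________
____XX___
___X_____
___X_XX>_
____XX___
_____XX__
_________

east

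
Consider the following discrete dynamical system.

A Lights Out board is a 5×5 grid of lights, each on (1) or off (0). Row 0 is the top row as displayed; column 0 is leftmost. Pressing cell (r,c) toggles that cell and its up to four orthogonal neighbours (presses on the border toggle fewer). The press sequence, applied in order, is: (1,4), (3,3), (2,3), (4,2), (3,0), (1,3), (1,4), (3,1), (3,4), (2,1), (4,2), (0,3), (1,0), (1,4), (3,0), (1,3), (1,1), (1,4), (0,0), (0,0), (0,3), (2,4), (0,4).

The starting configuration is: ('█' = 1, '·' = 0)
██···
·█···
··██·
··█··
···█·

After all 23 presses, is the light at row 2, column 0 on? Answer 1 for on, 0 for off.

[0] ██···
·█···
··██·
··█··
···█·
[1] ██··█
·█·██
··███
··█··
···█·
[2] ██··█
·█·██
··█·█
···██
·····
[3] ██··█
·█··█
···█·
····█
·····
[4] ██··█
·█··█
···█·
··█·█
·███·
[5] ██··█
·█··█
█··█·
███·█
████·
[6] ██·██
·███·
█····
███·█
████·
[7] ██·█·
·██·█
█···█
███·█
████·
[8] ██·█·
·██·█
██··█
····█
█·██·
[9] ██·█·
·██·█
██···
···█·
█·███
[10] ██·█·
··█·█
··█··
·█·█·
█·███
[11] ██·█·
··█·█
··█··
·███·
██··█
[12] ███·█
··███
··█··
·███·
██··█
[13] ·██·█
█████
█·█··
·███·
██··█
[14] ·██··
███··
█·█·█
·███·
██··█
[15] ·██··
███··
··█·█
█·██·
·█··█
[16] ·███·
██·██
··███
█·██·
·█··█
[17] ··██·
··███
·████
█·██·
·█··█
[18] ··███
··█··
·███·
█·██·
·█··█
[19] █████
█·█··
·███·
█·██·
·█··█
[20] ··███
··█··
·███·
█·██·
·█··█
[21] ·····
··██·
·███·
█·██·
·█··█
[22] ·····
··███
·██·█
█·███
·█··█
[23] ···██
··██·
·██·█
█·███
·█··█

0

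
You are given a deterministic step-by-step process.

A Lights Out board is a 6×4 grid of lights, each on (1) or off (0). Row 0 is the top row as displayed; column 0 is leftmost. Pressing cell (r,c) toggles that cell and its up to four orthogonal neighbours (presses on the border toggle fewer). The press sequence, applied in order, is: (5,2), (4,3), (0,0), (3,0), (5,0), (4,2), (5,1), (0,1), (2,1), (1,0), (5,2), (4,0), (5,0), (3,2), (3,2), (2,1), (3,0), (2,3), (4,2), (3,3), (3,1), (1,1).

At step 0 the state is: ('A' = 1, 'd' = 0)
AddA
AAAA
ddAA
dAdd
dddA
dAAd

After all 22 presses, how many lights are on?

k=0  AddA
AAAA
ddAA
dAdd
dddA
dAAd
k=1  AddA
AAAA
ddAA
dAdd
ddAA
dddA
k=2  AddA
AAAA
ddAA
dAdA
dddd
dddd
k=3  dAdA
dAAA
ddAA
dAdA
dddd
dddd
k=4  dAdA
dAAA
AdAA
AddA
Addd
dddd
k=5  dAdA
dAAA
AdAA
AddA
dddd
AAdd
k=6  dAdA
dAAA
AdAA
AdAA
dAAA
AAAd
k=7  dAdA
dAAA
AdAA
AdAA
ddAA
dddd
k=8  AdAA
ddAA
AdAA
AdAA
ddAA
dddd
k=9  AdAA
dAAA
dAdA
AAAA
ddAA
dddd
k=10  ddAA
AdAA
AAdA
AAAA
ddAA
dddd
k=11  ddAA
AdAA
AAdA
AAAA
dddA
dAAA
k=12  ddAA
AdAA
AAdA
dAAA
AAdA
AAAA
k=13  ddAA
AdAA
AAdA
dAAA
dAdA
ddAA
k=14  ddAA
AdAA
AAAA
dddd
dAAA
ddAA
k=15  ddAA
AdAA
AAdA
dAAA
dAdA
ddAA
k=16  ddAA
AAAA
ddAA
ddAA
dAdA
ddAA
k=17  ddAA
AAAA
AdAA
AAAA
AAdA
ddAA
k=18  ddAA
AAAd
Addd
AAAd
AAdA
ddAA
k=19  ddAA
AAAd
Addd
AAdd
AdAd
dddA
k=20  ddAA
AAAd
AddA
AAAA
AdAA
dddA
k=21  ddAA
AAAd
AAdA
dddA
AAAA
dddA
k=22  dAAA
dddd
AddA
dddA
AAAA
dddA

11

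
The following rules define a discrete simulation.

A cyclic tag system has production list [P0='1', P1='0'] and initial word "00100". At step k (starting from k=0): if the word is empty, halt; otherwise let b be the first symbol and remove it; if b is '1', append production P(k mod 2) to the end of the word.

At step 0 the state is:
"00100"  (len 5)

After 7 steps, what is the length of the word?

0

gen 0: "00100"  (len 5)
gen 1: "0100"  (len 4)
gen 2: "100"  (len 3)
gen 3: "001"  (len 3)
gen 4: "01"  (len 2)
gen 5: "1"  (len 1)
gen 6: "0"  (len 1)
gen 7: (halted — word empty)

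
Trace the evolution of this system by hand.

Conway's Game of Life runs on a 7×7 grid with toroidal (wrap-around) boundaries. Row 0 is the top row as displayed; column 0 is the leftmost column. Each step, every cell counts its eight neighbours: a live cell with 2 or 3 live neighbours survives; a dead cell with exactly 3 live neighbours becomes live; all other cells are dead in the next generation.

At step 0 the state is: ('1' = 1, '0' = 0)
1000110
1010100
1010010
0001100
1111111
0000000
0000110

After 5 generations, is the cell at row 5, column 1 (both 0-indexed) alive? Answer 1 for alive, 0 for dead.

1

k=0  1000110
1010100
1010010
0001100
1111111
0000000
0000110
k=1  0100000
1000100
0010011
0000000
1110011
1110000
0000111
k=2  1000101
1100011
0000011
0010000
0010001
0011100
0010011
k=3  0000100
0100100
0100010
0000011
0110000
0110101
1110001
k=4  0011010
0000110
1000111
1110011
0111001
0000011
0010001
k=5  0011011
0000000
0001000
0000000
0001100
0101011
0011101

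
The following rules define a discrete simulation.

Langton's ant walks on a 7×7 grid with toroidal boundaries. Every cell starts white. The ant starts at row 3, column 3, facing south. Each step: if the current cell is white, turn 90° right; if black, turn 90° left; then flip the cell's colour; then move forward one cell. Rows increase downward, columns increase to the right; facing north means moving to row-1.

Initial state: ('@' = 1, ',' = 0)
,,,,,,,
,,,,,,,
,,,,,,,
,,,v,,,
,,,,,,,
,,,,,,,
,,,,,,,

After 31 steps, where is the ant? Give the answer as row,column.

step 0: ,,,,,,,
,,,,,,,
,,,,,,,
,,,v,,,
,,,,,,,
,,,,,,,
,,,,,,,
step 1: ,,,,,,,
,,,,,,,
,,,,,,,
,,<@,,,
,,,,,,,
,,,,,,,
,,,,,,,
step 2: ,,,,,,,
,,,,,,,
,,^,,,,
,,@@,,,
,,,,,,,
,,,,,,,
,,,,,,,
step 3: ,,,,,,,
,,,,,,,
,,@>,,,
,,@@,,,
,,,,,,,
,,,,,,,
,,,,,,,
step 4: ,,,,,,,
,,,,,,,
,,@@,,,
,,@v,,,
,,,,,,,
,,,,,,,
,,,,,,,
step 5: ,,,,,,,
,,,,,,,
,,@@,,,
,,@,>,,
,,,,,,,
,,,,,,,
,,,,,,,
step 6: ,,,,,,,
,,,,,,,
,,@@,,,
,,@,@,,
,,,,v,,
,,,,,,,
,,,,,,,
step 7: ,,,,,,,
,,,,,,,
,,@@,,,
,,@,@,,
,,,<@,,
,,,,,,,
,,,,,,,
step 8: ,,,,,,,
,,,,,,,
,,@@,,,
,,@^@,,
,,,@@,,
,,,,,,,
,,,,,,,
step 9: ,,,,,,,
,,,,,,,
,,@@,,,
,,@@>,,
,,,@@,,
,,,,,,,
,,,,,,,
step 10: ,,,,,,,
,,,,,,,
,,@@^,,
,,@@,,,
,,,@@,,
,,,,,,,
,,,,,,,
step 11: ,,,,,,,
,,,,,,,
,,@@@>,
,,@@,,,
,,,@@,,
,,,,,,,
,,,,,,,
step 12: ,,,,,,,
,,,,,,,
,,@@@@,
,,@@,v,
,,,@@,,
,,,,,,,
,,,,,,,
step 13: ,,,,,,,
,,,,,,,
,,@@@@,
,,@@<@,
,,,@@,,
,,,,,,,
,,,,,,,
step 14: ,,,,,,,
,,,,,,,
,,@@^@,
,,@@@@,
,,,@@,,
,,,,,,,
,,,,,,,
step 15: ,,,,,,,
,,,,,,,
,,@<,@,
,,@@@@,
,,,@@,,
,,,,,,,
,,,,,,,
step 16: ,,,,,,,
,,,,,,,
,,@,,@,
,,@v@@,
,,,@@,,
,,,,,,,
,,,,,,,
step 17: ,,,,,,,
,,,,,,,
,,@,,@,
,,@,>@,
,,,@@,,
,,,,,,,
,,,,,,,
step 18: ,,,,,,,
,,,,,,,
,,@,^@,
,,@,,@,
,,,@@,,
,,,,,,,
,,,,,,,
step 19: ,,,,,,,
,,,,,,,
,,@,@>,
,,@,,@,
,,,@@,,
,,,,,,,
,,,,,,,
step 20: ,,,,,,,
,,,,,^,
,,@,@,,
,,@,,@,
,,,@@,,
,,,,,,,
,,,,,,,
step 21: ,,,,,,,
,,,,,@>
,,@,@,,
,,@,,@,
,,,@@,,
,,,,,,,
,,,,,,,
step 22: ,,,,,,,
,,,,,@@
,,@,@,v
,,@,,@,
,,,@@,,
,,,,,,,
,,,,,,,
step 23: ,,,,,,,
,,,,,@@
,,@,@<@
,,@,,@,
,,,@@,,
,,,,,,,
,,,,,,,
step 24: ,,,,,,,
,,,,,^@
,,@,@@@
,,@,,@,
,,,@@,,
,,,,,,,
,,,,,,,
step 25: ,,,,,,,
,,,,<,@
,,@,@@@
,,@,,@,
,,,@@,,
,,,,,,,
,,,,,,,
step 26: ,,,,^,,
,,,,@,@
,,@,@@@
,,@,,@,
,,,@@,,
,,,,,,,
,,,,,,,
step 27: ,,,,@>,
,,,,@,@
,,@,@@@
,,@,,@,
,,,@@,,
,,,,,,,
,,,,,,,
step 28: ,,,,@@,
,,,,@v@
,,@,@@@
,,@,,@,
,,,@@,,
,,,,,,,
,,,,,,,
step 29: ,,,,@@,
,,,,<@@
,,@,@@@
,,@,,@,
,,,@@,,
,,,,,,,
,,,,,,,
step 30: ,,,,@@,
,,,,,@@
,,@,v@@
,,@,,@,
,,,@@,,
,,,,,,,
,,,,,,,
step 31: ,,,,@@,
,,,,,@@
,,@,,>@
,,@,,@,
,,,@@,,
,,,,,,,
,,,,,,,

2,5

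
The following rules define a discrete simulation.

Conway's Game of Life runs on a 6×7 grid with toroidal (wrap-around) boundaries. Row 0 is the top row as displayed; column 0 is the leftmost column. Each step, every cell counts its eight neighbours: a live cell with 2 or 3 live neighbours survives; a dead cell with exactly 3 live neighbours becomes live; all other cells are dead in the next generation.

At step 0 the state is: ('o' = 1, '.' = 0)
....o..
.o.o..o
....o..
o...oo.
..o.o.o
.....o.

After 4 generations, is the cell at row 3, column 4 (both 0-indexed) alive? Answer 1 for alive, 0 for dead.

0

step 0: ....o..
.o.o..o
....o..
o...oo.
..o.o.o
.....o.
step 1: ....oo.
...ooo.
o..oo.o
....o.o
...oo.o
...ooo.
step 2: ......o
.......
o.....o
......o
......o
......o
step 3: .......
o.....o
o.....o
.....oo
o....oo
o....oo
step 4: .....o.
o.....o
.......
.......
....o..
o....o.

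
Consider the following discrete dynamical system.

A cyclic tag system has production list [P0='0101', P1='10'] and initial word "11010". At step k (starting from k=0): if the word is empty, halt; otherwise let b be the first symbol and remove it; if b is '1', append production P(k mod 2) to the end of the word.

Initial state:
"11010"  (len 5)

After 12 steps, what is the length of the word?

13

[0] "11010"  (len 5)
[1] "10100101"  (len 8)
[2] "010010110"  (len 9)
[3] "10010110"  (len 8)
[4] "001011010"  (len 9)
[5] "01011010"  (len 8)
[6] "1011010"  (len 7)
[7] "0110100101"  (len 10)
[8] "110100101"  (len 9)
[9] "101001010101"  (len 12)
[10] "0100101010110"  (len 13)
[11] "100101010110"  (len 12)
[12] "0010101011010"  (len 13)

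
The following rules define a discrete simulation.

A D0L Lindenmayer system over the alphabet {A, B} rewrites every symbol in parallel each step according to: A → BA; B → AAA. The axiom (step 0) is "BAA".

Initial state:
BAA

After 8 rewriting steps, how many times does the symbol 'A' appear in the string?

1667

0) BAA
1) AAABABA
2) BABABAAAABAAAABA
3) AAABAAAABAAAABABABABAAAABABABABAAAABA
4) BABABAAAABABABABAAAABABABABAAAABAAAABAAAABAAAABABABABAAAABAAAABAAAABAAAABABABABAAAABA
5) AAABAAAABAAAABABABABAAAABAAAABAAAABAAAABABABABAAAABAAAABAA…ABABAAAABABABABAAAABABABABAAAABAAAABAAAABAAAABABABABAAAABA  (len 196)
6) BABABAAAABABABABAAAABABABABAAAABAAAABAAAABAAAABABABABAAAAB…ABABAAAABABABABAAAABABABABAAAABAAAABAAAABAAAABABABABAAAABA  (len 451)
7) AAABAAAABAAAABABABABAAAABAAAABAAAABAAAABABABABAAAABAAAABAA…ABABAAAABABABABAAAABABABABAAAABAAAABAAAABAAAABABABABAAAABA  (len 1039)
8) BABABAAAABABABABAAAABABABABAAAABAAAABAAAABAAAABABABABAAAAB…ABABAAAABABABABAAAABABABABAAAABAAAABAAAABAAAABABABABAAAABA  (len 2392)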